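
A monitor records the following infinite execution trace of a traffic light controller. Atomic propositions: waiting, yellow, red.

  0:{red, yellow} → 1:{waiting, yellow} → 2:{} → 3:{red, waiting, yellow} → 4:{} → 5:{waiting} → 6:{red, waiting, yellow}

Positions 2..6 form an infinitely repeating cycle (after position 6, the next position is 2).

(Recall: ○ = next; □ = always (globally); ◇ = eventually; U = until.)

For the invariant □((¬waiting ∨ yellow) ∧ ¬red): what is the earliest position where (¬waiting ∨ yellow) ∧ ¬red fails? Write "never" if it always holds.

0

At position 0 the labels are {red, yellow}, so (¬waiting ∨ yellow) ∧ ¬red is false there. This is the first violation.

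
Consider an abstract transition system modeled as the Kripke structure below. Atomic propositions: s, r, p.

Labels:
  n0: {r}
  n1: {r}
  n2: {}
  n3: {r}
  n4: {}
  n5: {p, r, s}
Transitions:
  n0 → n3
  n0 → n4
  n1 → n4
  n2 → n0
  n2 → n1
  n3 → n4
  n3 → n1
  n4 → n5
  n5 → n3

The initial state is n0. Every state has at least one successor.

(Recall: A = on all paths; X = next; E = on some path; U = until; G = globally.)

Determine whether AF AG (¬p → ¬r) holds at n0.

Does not hold

States satisfying AG (¬p → ¬r): ∅.
States satisfying AF AG (¬p → ¬r): ∅.
There is a path from n0 along which AG (¬p → ¬r) never holds.
n0 ∉ Sat(AF AG (¬p → ¬r)).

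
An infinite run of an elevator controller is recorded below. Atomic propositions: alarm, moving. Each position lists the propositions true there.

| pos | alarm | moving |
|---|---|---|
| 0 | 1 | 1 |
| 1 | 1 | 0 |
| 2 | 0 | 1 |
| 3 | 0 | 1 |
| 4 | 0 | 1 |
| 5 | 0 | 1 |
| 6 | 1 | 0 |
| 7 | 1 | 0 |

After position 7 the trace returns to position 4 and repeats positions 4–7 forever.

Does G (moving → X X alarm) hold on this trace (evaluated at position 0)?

Does not hold

moving → X X alarm must hold at every position from 0 onward. It fails at position 0, so G (moving → X X alarm) is false.
Positions where moving holds: 0, 2, 3, 4, 5.
Check X X alarm at each: 0→fails, 2→fails, 3→fails, 4→ok, 5→ok.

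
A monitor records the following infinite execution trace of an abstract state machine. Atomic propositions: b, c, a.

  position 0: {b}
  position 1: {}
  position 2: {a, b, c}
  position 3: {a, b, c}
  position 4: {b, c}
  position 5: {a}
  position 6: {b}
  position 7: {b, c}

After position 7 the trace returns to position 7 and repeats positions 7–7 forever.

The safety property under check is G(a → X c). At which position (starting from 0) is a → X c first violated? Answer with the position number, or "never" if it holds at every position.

Check a → X c at each position in order: 0 ✓, 1 ✓, 2 ✓, 3 ✓, 4 ✓.
At position 5 the labels are {a} and the next position 6 has {b}, so a → X c is false there. This is the first violation.

5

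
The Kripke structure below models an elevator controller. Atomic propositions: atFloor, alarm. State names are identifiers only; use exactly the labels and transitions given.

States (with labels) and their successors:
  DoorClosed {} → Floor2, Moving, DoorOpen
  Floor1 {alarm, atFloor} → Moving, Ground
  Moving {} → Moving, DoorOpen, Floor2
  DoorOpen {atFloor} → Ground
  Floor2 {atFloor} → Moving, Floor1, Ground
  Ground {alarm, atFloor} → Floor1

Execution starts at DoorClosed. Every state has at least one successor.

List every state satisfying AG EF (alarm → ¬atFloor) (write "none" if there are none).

States satisfying EF (alarm → ¬atFloor): {DoorClosed, Floor1, Moving, DoorOpen, Floor2, Ground}.
States satisfying AG EF (alarm → ¬atFloor): {DoorClosed, Floor1, Moving, DoorOpen, Floor2, Ground}.

{DoorClosed, Floor1, Moving, DoorOpen, Floor2, Ground}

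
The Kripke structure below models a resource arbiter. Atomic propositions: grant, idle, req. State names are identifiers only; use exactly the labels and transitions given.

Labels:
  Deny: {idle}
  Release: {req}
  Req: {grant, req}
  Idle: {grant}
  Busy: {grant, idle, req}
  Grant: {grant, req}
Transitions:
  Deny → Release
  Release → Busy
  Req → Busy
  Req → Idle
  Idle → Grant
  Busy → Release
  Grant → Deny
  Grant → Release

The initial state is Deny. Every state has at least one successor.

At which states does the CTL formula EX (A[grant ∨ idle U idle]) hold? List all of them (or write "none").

States satisfying A[grant ∨ idle U idle]: {Deny, Busy}.
States satisfying EX (A[grant ∨ idle U idle]): {Release, Req, Grant}.

{Release, Req, Grant}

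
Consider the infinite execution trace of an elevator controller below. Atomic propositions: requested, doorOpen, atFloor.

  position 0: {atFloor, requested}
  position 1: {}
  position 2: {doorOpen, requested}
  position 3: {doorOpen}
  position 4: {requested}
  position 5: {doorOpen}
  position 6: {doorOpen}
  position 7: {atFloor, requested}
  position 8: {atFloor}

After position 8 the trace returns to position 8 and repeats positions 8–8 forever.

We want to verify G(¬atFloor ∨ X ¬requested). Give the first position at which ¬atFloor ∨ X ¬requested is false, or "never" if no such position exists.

¬atFloor ∨ X ¬requested holds at every position 0..8, and those are all the positions the trace ever visits, so the invariant G(¬atFloor ∨ X ¬requested) is never violated.

never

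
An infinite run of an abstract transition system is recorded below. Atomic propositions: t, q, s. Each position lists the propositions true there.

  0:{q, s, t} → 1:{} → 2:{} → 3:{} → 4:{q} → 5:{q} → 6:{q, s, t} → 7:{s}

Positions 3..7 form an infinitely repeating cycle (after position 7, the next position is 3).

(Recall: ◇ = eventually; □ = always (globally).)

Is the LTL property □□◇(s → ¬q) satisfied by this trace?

□◇(s → ¬q) holds at every position 0..7, and those are all positions ever visited, so □□◇(s → ¬q) holds.

Holds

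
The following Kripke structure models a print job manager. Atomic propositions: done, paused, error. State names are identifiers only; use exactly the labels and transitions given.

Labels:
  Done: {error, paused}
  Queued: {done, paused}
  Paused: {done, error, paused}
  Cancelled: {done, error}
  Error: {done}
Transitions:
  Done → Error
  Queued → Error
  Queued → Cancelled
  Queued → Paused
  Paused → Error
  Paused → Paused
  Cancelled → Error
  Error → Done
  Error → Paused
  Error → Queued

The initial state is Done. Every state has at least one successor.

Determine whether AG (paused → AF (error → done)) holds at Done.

Holds

States satisfying paused → AF (error → done): {Done, Queued, Paused, Cancelled, Error}.
States satisfying AG (paused → AF (error → done)): {Done, Queued, Paused, Cancelled, Error}.
Every state reachable from Done satisfies paused → AF (error → done).
Done ∈ Sat(AG (paused → AF (error → done))).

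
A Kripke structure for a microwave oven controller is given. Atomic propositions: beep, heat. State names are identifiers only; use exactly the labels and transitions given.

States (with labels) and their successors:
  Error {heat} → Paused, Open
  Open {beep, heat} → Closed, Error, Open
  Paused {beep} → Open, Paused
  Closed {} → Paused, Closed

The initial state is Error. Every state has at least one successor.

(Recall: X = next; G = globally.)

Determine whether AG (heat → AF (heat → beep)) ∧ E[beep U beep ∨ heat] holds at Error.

Satisfied

States satisfying heat → AF (heat → beep): {Error, Open, Paused, Closed}.
States satisfying AG (heat → AF (heat → beep)): {Error, Open, Paused, Closed}.
States satisfying beep: {Open, Paused}.
States satisfying beep ∨ heat: {Error, Open, Paused}.
States satisfying E[beep U beep ∨ heat]: {Error, Open, Paused}.
States satisfying AG (heat → AF (heat → beep)) ∧ E[beep U beep ∨ heat]: {Error, Open, Paused}.
Error ∈ Sat(AG (heat → AF (heat → beep)) ∧ E[beep U beep ∨ heat]).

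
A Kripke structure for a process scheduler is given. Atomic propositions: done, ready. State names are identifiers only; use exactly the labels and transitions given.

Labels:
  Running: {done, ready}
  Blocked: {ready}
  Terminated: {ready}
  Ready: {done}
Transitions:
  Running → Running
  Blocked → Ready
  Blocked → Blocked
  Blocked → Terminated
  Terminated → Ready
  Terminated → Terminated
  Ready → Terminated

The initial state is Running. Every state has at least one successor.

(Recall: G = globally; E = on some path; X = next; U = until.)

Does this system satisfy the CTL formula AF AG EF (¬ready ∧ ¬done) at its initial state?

No

States satisfying AG EF (¬ready ∧ ¬done): ∅.
States satisfying AF AG EF (¬ready ∧ ¬done): ∅.
There is a path from Running along which AG EF (¬ready ∧ ¬done) never holds.
Running ∉ Sat(AF AG EF (¬ready ∧ ¬done)).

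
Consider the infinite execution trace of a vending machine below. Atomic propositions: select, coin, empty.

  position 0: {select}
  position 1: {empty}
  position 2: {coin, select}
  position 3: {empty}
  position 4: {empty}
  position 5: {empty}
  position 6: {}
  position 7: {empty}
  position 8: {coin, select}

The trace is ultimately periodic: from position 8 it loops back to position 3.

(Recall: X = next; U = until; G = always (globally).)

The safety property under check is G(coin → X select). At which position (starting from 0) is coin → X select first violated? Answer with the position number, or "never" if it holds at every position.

Check coin → X select at each position in order: 0 ✓, 1 ✓.
At position 2 the labels are {coin, select} and the next position 3 has {empty}, so coin → X select is false there. This is the first violation.

2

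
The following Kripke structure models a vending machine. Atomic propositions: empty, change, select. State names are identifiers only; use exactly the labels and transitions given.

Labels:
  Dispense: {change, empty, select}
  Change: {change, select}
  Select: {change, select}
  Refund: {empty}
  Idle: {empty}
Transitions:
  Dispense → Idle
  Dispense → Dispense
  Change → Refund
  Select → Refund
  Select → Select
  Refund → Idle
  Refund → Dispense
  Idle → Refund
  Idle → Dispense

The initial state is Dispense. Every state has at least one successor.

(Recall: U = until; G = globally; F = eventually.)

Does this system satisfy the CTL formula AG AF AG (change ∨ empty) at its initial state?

Yes

States satisfying AF AG (change ∨ empty): {Dispense, Change, Select, Refund, Idle}.
States satisfying AG AF AG (change ∨ empty): {Dispense, Change, Select, Refund, Idle}.
Every state reachable from Dispense satisfies AF AG (change ∨ empty).
Dispense ∈ Sat(AG AF AG (change ∨ empty)).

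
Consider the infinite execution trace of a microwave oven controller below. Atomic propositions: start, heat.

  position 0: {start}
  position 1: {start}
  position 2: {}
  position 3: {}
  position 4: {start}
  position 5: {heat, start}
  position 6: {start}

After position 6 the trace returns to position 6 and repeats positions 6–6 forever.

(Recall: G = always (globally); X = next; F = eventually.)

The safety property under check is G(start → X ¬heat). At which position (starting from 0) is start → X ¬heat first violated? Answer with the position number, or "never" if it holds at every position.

4

Check start → X ¬heat at each position in order: 0 ✓, 1 ✓, 2 ✓, 3 ✓.
At position 4 the labels are {start} and the next position 5 has {heat, start}, so start → X ¬heat is false there. This is the first violation.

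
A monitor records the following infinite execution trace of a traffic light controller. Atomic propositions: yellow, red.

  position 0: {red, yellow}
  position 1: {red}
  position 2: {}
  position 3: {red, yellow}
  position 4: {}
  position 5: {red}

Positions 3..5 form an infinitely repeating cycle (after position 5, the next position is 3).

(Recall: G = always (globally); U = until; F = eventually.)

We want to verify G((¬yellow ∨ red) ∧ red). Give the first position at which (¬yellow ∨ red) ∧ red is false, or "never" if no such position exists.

2

Check (¬yellow ∨ red) ∧ red at each position in order: 0 ✓, 1 ✓.
At position 2 the labels are {}, so (¬yellow ∨ red) ∧ red is false there. This is the first violation.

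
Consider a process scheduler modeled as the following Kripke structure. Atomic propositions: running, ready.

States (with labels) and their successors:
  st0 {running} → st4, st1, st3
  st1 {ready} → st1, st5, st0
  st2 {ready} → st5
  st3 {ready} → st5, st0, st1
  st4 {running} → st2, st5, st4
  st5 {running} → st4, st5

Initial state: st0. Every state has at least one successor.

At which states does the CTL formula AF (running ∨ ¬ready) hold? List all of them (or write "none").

{st0, st2, st4, st5}

States satisfying running ∨ ¬ready: {st0, st4, st5}.
States satisfying AF (running ∨ ¬ready): {st0, st2, st4, st5}.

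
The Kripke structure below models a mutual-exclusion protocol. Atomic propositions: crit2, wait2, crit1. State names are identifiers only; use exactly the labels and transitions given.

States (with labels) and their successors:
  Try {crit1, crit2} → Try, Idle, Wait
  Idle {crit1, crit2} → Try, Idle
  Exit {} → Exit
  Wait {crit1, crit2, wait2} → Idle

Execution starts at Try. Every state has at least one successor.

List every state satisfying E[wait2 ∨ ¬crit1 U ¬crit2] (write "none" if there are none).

States satisfying wait2 ∨ ¬crit1: {Exit, Wait}.
States satisfying ¬crit2: {Exit}.
States satisfying E[wait2 ∨ ¬crit1 U ¬crit2]: {Exit}.

{Exit}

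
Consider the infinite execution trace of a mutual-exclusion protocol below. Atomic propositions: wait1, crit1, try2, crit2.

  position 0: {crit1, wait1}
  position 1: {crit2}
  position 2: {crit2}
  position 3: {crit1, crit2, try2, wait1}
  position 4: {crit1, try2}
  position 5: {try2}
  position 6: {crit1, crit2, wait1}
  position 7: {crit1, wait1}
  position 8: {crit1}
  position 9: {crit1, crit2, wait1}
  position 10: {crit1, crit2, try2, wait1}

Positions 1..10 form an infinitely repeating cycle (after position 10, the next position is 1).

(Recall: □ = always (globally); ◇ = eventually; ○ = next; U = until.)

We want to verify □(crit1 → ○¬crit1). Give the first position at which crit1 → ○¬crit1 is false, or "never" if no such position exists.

3

Check crit1 → ○¬crit1 at each position in order: 0 ✓, 1 ✓, 2 ✓.
At position 3 the labels are {crit1, crit2, try2, wait1} and the next position 4 has {crit1, try2}, so crit1 → ○¬crit1 is false there. This is the first violation.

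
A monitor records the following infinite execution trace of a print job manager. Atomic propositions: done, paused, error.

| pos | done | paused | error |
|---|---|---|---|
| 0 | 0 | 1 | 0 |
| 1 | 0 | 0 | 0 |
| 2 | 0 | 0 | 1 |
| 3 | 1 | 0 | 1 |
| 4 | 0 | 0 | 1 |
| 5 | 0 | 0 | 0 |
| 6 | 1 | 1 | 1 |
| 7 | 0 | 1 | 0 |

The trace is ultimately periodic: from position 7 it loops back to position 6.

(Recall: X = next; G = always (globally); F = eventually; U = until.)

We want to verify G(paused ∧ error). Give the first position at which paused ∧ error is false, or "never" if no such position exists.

At position 0 the labels are {paused}, so paused ∧ error is false there. This is the first violation.

0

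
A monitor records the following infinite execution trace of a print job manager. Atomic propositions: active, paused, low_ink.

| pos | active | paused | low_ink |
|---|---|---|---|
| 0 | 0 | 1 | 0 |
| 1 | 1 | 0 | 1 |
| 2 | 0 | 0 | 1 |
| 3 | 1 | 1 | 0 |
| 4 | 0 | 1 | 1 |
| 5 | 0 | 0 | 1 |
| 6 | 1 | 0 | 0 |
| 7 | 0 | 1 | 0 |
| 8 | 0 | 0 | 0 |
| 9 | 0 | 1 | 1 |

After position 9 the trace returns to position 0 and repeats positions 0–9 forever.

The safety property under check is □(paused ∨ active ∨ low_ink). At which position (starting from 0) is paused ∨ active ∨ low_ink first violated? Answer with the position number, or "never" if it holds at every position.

8

Check paused ∨ active ∨ low_ink at each position in order: 0 ✓, 1 ✓, 2 ✓, 3 ✓, 4 ✓, 5 ✓, 6 ✓, 7 ✓.
At position 8 the labels are {}, so paused ∨ active ∨ low_ink is false there. This is the first violation.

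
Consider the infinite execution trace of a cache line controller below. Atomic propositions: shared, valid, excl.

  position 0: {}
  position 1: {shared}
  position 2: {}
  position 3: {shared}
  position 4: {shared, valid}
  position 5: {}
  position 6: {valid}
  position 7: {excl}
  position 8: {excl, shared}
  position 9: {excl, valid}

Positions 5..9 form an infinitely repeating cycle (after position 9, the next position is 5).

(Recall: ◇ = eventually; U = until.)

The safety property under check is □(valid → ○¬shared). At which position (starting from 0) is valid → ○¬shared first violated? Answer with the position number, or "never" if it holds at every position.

valid → ○¬shared holds at every position 0..9, and those are all the positions the trace ever visits, so the invariant □(valid → ○¬shared) is never violated.

never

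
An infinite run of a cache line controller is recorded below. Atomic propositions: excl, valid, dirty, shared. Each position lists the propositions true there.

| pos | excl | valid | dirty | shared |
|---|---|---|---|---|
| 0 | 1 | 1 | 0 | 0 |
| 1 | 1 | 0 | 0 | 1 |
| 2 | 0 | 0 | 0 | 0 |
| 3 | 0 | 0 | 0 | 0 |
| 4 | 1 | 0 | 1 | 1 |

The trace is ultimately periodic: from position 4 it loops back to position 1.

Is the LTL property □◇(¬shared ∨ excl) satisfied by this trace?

Holds

◇(¬shared ∨ excl) holds at every position 0..4, and those are all positions ever visited, so □◇(¬shared ∨ excl) holds.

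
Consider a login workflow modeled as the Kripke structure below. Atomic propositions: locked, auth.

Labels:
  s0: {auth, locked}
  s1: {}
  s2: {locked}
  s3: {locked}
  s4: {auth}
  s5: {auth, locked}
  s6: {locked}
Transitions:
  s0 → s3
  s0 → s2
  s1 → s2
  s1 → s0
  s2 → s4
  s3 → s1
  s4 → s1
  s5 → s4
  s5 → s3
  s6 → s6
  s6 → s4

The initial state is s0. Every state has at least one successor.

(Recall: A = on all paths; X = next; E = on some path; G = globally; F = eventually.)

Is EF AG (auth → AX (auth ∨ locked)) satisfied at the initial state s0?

States satisfying AG (auth → AX (auth ∨ locked)): ∅.
States satisfying EF AG (auth → AX (auth ∨ locked)): ∅.
No suitable path/successor from s0 witnesses the formula.
s0 ∉ Sat(EF AG (auth → AX (auth ∨ locked))).

No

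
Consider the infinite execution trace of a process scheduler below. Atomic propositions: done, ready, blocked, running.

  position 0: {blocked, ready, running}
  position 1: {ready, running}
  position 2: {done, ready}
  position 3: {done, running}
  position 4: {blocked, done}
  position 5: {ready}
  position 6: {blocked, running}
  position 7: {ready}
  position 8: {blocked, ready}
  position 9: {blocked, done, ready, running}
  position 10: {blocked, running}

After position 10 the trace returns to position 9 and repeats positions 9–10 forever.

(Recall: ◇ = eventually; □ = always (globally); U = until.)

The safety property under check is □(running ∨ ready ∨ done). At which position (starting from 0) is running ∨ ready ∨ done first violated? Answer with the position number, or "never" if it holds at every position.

running ∨ ready ∨ done holds at every position 0..10, and those are all the positions the trace ever visits, so the invariant □(running ∨ ready ∨ done) is never violated.

never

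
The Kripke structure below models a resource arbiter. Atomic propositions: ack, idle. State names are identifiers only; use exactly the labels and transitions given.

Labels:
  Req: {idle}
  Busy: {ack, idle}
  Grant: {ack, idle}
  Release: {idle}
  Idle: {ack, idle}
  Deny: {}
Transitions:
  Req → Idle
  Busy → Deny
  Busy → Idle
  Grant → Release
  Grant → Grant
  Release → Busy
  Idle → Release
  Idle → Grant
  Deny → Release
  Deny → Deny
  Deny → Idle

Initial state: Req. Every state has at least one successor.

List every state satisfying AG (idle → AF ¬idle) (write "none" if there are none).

none

States satisfying idle → AF ¬idle: {Deny}.
States satisfying AG (idle → AF ¬idle): ∅.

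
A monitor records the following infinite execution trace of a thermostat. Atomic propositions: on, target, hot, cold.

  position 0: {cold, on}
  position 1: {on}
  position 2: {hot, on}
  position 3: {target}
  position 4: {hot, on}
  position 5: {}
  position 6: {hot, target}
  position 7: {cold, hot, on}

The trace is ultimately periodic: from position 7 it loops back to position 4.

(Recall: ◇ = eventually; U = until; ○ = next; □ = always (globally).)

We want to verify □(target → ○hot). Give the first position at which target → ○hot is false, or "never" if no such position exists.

target → ○hot holds at every position 0..7, and those are all the positions the trace ever visits, so the invariant □(target → ○hot) is never violated.

never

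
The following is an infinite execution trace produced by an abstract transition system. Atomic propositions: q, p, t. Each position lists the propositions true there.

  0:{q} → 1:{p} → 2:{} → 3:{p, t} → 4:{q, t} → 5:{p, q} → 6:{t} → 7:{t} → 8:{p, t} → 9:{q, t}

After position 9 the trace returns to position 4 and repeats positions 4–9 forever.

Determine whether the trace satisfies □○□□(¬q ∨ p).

Violated

○□□(¬q ∨ p) must hold at every position from 0 onward. It fails at position 0, so □○□□(¬q ∨ p) is false.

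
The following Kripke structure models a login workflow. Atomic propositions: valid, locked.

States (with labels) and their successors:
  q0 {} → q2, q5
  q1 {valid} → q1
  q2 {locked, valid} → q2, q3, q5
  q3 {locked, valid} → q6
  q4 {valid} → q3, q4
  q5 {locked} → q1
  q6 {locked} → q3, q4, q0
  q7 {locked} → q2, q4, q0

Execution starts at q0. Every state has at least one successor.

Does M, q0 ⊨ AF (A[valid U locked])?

Holds

States satisfying A[valid U locked]: {q2, q3, q5, q6, q7}.
States satisfying AF (A[valid U locked]): {q0, q2, q3, q5, q6, q7}.
q0 ∈ Sat(AF (A[valid U locked])).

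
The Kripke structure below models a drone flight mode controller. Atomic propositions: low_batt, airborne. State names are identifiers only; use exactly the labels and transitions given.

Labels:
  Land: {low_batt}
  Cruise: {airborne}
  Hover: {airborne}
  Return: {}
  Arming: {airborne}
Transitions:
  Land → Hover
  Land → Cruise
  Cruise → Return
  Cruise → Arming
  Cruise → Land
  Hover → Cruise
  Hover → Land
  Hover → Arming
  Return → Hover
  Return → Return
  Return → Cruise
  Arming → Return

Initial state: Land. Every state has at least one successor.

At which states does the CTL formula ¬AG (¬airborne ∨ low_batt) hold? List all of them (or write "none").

States satisfying ¬airborne ∨ low_batt: {Land, Return}.
States satisfying AG (¬airborne ∨ low_batt): ∅.
States satisfying ¬AG (¬airborne ∨ low_batt): {Land, Cruise, Hover, Return, Arming}.

{Land, Cruise, Hover, Return, Arming}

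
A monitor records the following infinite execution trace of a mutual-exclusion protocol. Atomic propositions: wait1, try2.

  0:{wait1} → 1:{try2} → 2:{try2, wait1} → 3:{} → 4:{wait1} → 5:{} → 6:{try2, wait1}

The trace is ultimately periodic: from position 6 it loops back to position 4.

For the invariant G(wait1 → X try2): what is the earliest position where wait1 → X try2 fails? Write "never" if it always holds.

2

Check wait1 → X try2 at each position in order: 0 ✓, 1 ✓.
At position 2 the labels are {try2, wait1} and the next position 3 has {}, so wait1 → X try2 is false there. This is the first violation.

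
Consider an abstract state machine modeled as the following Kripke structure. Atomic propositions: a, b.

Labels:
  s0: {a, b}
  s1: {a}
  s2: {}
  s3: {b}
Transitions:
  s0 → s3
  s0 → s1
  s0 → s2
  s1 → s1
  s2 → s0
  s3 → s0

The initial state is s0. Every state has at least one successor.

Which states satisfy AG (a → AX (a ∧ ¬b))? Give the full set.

States satisfying a → AX (a ∧ ¬b): {s1, s2, s3}.
States satisfying AG (a → AX (a ∧ ¬b)): {s1}.

{s1}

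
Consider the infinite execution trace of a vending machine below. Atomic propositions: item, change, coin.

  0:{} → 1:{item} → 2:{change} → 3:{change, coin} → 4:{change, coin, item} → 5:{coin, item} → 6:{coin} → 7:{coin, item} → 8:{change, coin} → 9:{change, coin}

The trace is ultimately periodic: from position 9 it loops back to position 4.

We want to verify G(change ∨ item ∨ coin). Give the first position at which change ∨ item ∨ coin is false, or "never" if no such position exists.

At position 0 the labels are {}, so change ∨ item ∨ coin is false there. This is the first violation.

0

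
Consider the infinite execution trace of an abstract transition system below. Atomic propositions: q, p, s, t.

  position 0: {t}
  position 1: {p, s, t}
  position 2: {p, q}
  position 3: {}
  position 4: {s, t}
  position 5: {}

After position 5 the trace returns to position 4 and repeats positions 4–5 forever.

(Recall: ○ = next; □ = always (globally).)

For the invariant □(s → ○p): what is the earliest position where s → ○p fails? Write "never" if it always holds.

Check s → ○p at each position in order: 0 ✓, 1 ✓, 2 ✓, 3 ✓.
At position 4 the labels are {s, t} and the next position 5 has {}, so s → ○p is false there. This is the first violation.

4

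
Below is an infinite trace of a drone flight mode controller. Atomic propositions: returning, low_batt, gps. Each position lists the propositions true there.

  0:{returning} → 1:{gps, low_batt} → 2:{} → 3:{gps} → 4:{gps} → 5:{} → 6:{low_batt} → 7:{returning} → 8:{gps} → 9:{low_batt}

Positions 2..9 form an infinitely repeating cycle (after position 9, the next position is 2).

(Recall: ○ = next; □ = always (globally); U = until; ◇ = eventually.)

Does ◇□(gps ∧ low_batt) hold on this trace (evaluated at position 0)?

□(gps ∧ low_batt) is false at every position 0..9, so it never becomes true and ◇□(gps ∧ low_batt) fails.

No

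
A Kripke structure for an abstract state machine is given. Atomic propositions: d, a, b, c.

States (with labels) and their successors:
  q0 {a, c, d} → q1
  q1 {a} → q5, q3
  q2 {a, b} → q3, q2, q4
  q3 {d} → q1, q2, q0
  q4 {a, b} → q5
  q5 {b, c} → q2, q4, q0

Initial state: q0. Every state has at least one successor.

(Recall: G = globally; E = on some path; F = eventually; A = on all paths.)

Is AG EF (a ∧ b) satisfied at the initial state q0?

States satisfying EF (a ∧ b): {q0, q1, q2, q3, q4, q5}.
States satisfying AG EF (a ∧ b): {q0, q1, q2, q3, q4, q5}.
Every state reachable from q0 satisfies EF (a ∧ b).
q0 ∈ Sat(AG EF (a ∧ b)).

Yes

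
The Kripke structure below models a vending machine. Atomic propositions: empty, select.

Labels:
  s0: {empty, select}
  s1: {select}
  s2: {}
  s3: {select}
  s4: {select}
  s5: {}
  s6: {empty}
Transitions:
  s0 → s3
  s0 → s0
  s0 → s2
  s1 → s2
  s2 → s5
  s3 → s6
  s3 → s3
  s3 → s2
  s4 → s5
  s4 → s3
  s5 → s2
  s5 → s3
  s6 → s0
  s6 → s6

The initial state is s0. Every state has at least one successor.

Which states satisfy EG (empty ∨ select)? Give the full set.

{s0, s3, s4, s6}

States satisfying empty ∨ select: {s0, s1, s3, s4, s6}.
States satisfying EG (empty ∨ select): {s0, s3, s4, s6}.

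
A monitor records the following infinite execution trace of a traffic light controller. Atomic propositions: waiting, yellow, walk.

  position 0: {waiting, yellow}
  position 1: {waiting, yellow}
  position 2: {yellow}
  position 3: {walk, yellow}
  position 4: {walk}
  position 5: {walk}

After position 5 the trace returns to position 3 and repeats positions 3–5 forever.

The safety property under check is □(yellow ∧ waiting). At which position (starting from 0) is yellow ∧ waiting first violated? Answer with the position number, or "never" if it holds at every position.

Check yellow ∧ waiting at each position in order: 0 ✓, 1 ✓.
At position 2 the labels are {yellow}, so yellow ∧ waiting is false there. This is the first violation.

2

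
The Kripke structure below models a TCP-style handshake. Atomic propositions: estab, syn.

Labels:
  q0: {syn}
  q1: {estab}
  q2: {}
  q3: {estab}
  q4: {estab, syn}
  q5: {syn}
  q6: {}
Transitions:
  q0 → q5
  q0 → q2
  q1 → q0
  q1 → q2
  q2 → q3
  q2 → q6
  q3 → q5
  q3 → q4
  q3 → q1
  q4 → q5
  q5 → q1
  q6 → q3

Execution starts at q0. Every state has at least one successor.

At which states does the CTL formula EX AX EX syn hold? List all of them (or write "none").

{q0, q2, q3, q4}

States satisfying AX EX syn: {q5, q6}.
States satisfying EX AX EX syn: {q0, q2, q3, q4}.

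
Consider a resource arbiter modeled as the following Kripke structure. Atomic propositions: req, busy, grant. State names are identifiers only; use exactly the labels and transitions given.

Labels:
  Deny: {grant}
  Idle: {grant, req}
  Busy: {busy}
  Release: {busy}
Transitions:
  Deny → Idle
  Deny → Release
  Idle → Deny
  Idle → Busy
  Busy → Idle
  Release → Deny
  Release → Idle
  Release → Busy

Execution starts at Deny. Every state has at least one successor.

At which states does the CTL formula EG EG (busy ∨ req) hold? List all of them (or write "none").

{Idle, Busy, Release}

States satisfying EG (busy ∨ req): {Idle, Busy, Release}.
States satisfying EG EG (busy ∨ req): {Idle, Busy, Release}.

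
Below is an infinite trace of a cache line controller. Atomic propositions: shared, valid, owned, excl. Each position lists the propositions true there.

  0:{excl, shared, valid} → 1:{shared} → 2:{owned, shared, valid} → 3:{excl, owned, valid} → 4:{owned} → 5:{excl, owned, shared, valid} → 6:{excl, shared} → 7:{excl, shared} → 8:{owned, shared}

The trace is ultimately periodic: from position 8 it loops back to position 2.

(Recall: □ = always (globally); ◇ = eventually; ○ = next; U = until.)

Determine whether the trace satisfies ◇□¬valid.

□¬valid is false at every position 0..8, so it never becomes true and ◇□¬valid fails.

Violated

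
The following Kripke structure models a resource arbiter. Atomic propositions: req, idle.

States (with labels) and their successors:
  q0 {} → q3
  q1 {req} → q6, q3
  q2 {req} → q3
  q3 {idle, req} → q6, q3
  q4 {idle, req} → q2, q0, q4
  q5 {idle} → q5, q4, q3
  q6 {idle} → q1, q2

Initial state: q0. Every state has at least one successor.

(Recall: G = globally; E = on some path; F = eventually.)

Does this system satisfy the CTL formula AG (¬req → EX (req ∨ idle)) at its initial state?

Satisfied

States satisfying ¬req → EX (req ∨ idle): {q0, q1, q2, q3, q4, q5, q6}.
States satisfying AG (¬req → EX (req ∨ idle)): {q0, q1, q2, q3, q4, q5, q6}.
Every state reachable from q0 satisfies ¬req → EX (req ∨ idle).
q0 ∈ Sat(AG (¬req → EX (req ∨ idle))).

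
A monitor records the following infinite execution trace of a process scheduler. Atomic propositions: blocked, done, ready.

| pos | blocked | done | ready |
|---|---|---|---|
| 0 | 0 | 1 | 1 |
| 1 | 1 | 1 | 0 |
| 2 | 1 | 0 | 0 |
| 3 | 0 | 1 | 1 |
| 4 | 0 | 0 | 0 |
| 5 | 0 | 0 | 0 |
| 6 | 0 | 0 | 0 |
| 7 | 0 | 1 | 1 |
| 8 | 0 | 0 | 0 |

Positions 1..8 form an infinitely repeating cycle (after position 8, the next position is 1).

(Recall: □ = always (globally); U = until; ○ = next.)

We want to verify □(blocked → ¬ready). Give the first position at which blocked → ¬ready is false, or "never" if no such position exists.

blocked → ¬ready holds at every position 0..8, and those are all the positions the trace ever visits, so the invariant □(blocked → ¬ready) is never violated.

never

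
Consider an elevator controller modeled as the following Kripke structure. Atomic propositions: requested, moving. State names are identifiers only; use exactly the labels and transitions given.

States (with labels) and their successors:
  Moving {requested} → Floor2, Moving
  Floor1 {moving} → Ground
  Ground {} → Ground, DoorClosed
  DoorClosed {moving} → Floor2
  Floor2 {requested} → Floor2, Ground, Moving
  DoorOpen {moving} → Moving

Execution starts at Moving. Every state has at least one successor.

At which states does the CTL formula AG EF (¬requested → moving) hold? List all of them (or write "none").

States satisfying EF (¬requested → moving): {Moving, Floor1, Ground, DoorClosed, Floor2, DoorOpen}.
States satisfying AG EF (¬requested → moving): {Moving, Floor1, Ground, DoorClosed, Floor2, DoorOpen}.

{Moving, Floor1, Ground, DoorClosed, Floor2, DoorOpen}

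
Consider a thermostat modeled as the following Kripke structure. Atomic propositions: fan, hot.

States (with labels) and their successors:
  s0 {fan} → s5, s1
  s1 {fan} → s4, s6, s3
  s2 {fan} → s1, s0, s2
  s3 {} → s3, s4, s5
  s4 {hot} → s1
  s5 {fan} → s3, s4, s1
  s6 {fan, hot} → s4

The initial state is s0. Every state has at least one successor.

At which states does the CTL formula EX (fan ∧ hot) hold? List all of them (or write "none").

{s1}

States satisfying fan ∧ hot: {s6}.
States satisfying EX (fan ∧ hot): {s1}.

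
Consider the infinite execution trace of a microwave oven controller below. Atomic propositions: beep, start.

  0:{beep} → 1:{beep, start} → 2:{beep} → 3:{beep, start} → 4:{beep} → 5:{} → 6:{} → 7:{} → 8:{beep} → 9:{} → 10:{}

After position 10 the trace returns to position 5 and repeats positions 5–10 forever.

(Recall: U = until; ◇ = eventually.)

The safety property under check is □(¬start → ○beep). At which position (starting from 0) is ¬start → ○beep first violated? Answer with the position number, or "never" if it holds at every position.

Check ¬start → ○beep at each position in order: 0 ✓, 1 ✓, 2 ✓, 3 ✓.
At position 4 the labels are {beep} and the next position 5 has {}, so ¬start → ○beep is false there. This is the first violation.

4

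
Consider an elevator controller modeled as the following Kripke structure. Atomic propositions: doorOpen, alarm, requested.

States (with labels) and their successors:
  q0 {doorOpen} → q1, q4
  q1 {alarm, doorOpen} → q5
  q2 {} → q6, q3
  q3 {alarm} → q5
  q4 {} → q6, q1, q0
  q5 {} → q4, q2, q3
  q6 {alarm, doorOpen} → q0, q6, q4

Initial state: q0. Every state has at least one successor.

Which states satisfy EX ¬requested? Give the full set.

States satisfying ¬requested: {q0, q1, q2, q3, q4, q5, q6}.
States satisfying EX ¬requested: {q0, q1, q2, q3, q4, q5, q6}.

{q0, q1, q2, q3, q4, q5, q6}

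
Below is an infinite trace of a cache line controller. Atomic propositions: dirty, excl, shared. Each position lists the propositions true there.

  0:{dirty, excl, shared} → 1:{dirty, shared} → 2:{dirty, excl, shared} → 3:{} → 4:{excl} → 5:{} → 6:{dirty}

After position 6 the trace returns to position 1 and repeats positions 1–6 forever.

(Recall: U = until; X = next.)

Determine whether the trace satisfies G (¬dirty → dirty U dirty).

No

¬dirty → dirty U dirty must hold at every position from 0 onward. It fails at position 3, so G (¬dirty → dirty U dirty) is false.
Positions where ¬dirty holds: 3, 4, 5.
Check dirty U dirty at each: 3→fails, 4→fails, 5→fails.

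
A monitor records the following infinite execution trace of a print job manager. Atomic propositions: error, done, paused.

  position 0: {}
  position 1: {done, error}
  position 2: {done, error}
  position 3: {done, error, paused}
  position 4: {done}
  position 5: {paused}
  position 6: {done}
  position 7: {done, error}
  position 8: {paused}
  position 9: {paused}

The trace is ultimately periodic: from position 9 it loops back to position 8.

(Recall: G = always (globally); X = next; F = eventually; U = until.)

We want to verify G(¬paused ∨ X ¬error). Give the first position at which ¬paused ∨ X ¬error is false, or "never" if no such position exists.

¬paused ∨ X ¬error holds at every position 0..9, and those are all the positions the trace ever visits, so the invariant G(¬paused ∨ X ¬error) is never violated.

never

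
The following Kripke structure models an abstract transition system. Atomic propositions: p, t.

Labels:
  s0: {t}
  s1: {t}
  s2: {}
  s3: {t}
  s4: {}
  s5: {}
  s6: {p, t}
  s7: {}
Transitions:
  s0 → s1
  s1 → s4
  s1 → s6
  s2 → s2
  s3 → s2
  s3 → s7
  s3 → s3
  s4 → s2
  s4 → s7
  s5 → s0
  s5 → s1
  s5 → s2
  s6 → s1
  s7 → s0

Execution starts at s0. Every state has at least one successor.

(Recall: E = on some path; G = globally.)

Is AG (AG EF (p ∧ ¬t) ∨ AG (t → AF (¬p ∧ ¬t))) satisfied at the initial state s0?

States satisfying AG EF (p ∧ ¬t) ∨ AG (t → AF (¬p ∧ ¬t)): {s2}.
States satisfying AG (AG EF (p ∧ ¬t) ∨ AG (t → AF (¬p ∧ ¬t))): {s2}.
s0 is reachable from s0 and violates AG EF (p ∧ ¬t) ∨ AG (t → AF (¬p ∧ ¬t)), so AG fails at s0.
s0 ∉ Sat(AG (AG EF (p ∧ ¬t) ∨ AG (t → AF (¬p ∧ ¬t)))).

No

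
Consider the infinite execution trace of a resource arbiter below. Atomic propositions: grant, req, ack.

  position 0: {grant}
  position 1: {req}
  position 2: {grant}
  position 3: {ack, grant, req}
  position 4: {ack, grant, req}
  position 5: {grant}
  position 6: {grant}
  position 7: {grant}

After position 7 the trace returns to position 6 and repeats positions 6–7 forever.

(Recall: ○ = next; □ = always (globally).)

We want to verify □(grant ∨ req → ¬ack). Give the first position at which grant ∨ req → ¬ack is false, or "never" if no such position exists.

3

Check grant ∨ req → ¬ack at each position in order: 0 ✓, 1 ✓, 2 ✓.
At position 3 the labels are {ack, grant, req}, so grant ∨ req → ¬ack is false there. This is the first violation.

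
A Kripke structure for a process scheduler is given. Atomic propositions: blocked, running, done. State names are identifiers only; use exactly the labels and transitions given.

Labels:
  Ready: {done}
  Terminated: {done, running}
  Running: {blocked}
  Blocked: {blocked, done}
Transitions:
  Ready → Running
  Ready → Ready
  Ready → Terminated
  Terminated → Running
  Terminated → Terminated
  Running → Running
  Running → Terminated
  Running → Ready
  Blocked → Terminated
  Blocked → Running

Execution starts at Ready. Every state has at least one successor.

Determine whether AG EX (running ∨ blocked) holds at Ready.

States satisfying EX (running ∨ blocked): {Ready, Terminated, Running, Blocked}.
States satisfying AG EX (running ∨ blocked): {Ready, Terminated, Running, Blocked}.
Every state reachable from Ready satisfies EX (running ∨ blocked).
Ready ∈ Sat(AG EX (running ∨ blocked)).

Holds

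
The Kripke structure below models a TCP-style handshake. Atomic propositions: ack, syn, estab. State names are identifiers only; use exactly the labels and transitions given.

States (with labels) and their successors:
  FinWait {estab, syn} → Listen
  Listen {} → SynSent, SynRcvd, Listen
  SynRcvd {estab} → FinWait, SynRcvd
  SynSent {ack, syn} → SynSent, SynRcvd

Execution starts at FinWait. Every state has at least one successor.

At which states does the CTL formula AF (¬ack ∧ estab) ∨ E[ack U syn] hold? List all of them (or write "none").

{FinWait, SynRcvd, SynSent}

States satisfying ¬ack ∧ estab: {FinWait, SynRcvd}.
States satisfying AF (¬ack ∧ estab): {FinWait, SynRcvd}.
States satisfying ack: {SynSent}.
States satisfying syn: {FinWait, SynSent}.
States satisfying E[ack U syn]: {FinWait, SynSent}.
States satisfying AF (¬ack ∧ estab) ∨ E[ack U syn]: {FinWait, SynRcvd, SynSent}.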